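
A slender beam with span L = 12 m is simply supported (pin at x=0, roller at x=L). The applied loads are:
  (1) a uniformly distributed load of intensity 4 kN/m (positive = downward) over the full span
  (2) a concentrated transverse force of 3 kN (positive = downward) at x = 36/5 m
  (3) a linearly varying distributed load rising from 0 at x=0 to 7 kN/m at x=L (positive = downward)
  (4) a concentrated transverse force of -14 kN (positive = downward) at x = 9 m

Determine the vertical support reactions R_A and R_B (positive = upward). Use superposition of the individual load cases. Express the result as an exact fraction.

R_A = 357/10 kN, R_B = 433/10 kN

Load 1 — uniform load w=4 kN/m over full span:
  R_A = wL/2 = 4·12/2 = 24 kN
  R_B = wL/2 = 4·12/2 = 24 kN
Load 2 — point force P=3 kN at a=36/5 m (b=L-a=24/5):
  R_A = Pb/L = 3·(24/5)/12 = 6/5 kN
  R_B = Pa/L = 3·(36/5)/12 = 9/5 kN
Load 3 — triangular load w₀=7 kN/m (0→w₀ over full span):
  R_A = w₀L/6 = 7·12/6 = 14 kN
  R_B = w₀L/3 = 7·12/3 = 28 kN
Load 4 — point force P=-14 kN at a=9 m (b=L-a=3):
  R_A = Pb/L = (-14)·3/12 = -7/2 kN
  R_B = Pa/L = (-14)·9/12 = -21/2 kN
Superposition: R_A = 357/10 kN, R_B = 433/10 kN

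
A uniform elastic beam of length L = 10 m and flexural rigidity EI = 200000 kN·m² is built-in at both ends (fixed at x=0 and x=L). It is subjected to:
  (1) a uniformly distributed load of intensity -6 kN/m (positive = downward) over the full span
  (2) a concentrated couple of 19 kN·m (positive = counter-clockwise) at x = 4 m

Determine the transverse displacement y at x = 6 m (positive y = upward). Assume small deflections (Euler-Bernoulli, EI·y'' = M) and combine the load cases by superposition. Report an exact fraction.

Load 1 — uniform load w=-6 kN/m over full span:
  y_1 = -wx²(L-x)²/(24EI) = -(-6)·6²·(10-6)²/(24·200000) = 9/12500 m
Load 2 — applied couple M₀=19 kN·m at a=4 m (b=L-a=6):
  y_2 = (R_Ax³/6 - M_Ax²/2 - M₀(x-a)²/2)/EI  [x>a] with R_A=342/125, M_A=57/25 = ((342/125)·6³/6 - (57/25)·6²/2 - 19·(6-4)²/2)/200000 = 38/390625 m
Superposition: y = Σ y_i = 1277/1562500 m ≈ 0.000817 m

y(6) = 1277/1562500 m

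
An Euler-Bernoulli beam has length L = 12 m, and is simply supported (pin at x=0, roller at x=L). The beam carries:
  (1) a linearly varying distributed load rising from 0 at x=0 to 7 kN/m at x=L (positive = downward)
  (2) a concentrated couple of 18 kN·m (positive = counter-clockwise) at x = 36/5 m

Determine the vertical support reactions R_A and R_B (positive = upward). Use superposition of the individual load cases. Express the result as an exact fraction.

Load 1 — triangular load w₀=7 kN/m (0→w₀ over full span):
  R_A = w₀L/6 = 7·12/6 = 14 kN
  R_B = w₀L/3 = 7·12/3 = 28 kN
Load 2 — applied couple M₀=18 kN·m at a=36/5 m (b=L-a=24/5):
  R_A = M₀/L = 18/12 = 3/2 kN
  R_B = -M₀/L = -18/12 = -3/2 kN
Superposition: R_A = 31/2 kN, R_B = 53/2 kN

R_A = 31/2 kN, R_B = 53/2 kN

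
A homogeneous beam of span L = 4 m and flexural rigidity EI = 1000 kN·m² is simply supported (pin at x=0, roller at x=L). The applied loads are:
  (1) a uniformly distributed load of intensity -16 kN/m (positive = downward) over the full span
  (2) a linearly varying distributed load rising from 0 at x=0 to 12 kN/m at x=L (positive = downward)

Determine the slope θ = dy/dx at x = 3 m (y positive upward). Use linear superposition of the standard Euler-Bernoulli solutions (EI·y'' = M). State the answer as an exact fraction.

θ(3) = -2207/120000 rad

Load 1 — uniform load w=-16 kN/m over full span:
  θ_1 = -w(L³-6Lx²+4x³)/(24EI) = -(-16)·(4³-6·4·3²+4·3³)/(24·1000) = -11/375 rad
Load 2 — triangular load w₀=12 kN/m (0→w₀ over full span):
  θ_2 = -w₀(7L⁴-30L²x²+15x⁴)/(360LEI) = -12·(7·4⁴-30·4²·3²+15·3⁴)/(360·4·1000) = 1313/120000 rad
Superposition: θ = Σ θ_i = -2207/120000 rad ≈ -0.018392 rad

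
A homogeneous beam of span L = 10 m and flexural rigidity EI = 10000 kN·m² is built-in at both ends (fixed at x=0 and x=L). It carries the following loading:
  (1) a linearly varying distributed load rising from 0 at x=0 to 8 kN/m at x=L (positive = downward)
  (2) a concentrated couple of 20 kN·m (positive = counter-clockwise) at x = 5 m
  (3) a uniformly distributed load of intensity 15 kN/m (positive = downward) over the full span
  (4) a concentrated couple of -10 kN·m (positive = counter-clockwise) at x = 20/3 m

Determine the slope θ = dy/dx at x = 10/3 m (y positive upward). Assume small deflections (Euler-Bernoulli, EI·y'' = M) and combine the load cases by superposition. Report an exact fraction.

Load 1 — triangular load w₀=8 kN/m (0→w₀ over full span):
  θ_1 = -w₀(2x(L-x)(L-2x)(x+2L)+x²(L-x)²)/(120LEI) = -8·(2·(10/3)·(10-(10/3))·(10-2·(10/3))·((10/3)+2·10)+(10/3)²·(10-(10/3))²)/(120·10·10000) = -16/6075 rad
Load 2 — applied couple M₀=20 kN·m at a=5 m (b=L-a=5):
  θ_2 = (R_Ax²/2 - M_Ax)/EI  [x≤a] with R_A=3, M_A=5 = (3·(10/3)²/2 - 5·(10/3))/10000 = 0 rad
Load 3 — uniform load w=15 kN/m over full span:
  θ_3 = -wx(L-x)(L-2x)/(12EI) = -15·(10/3)·(10-(10/3))·(10-2·(10/3))/(12·10000) = -1/108 rad
Load 4 — applied couple M₀=-10 kN·m at a=20/3 m (b=L-a=10/3):
  θ_4 = (R_Ax²/2 - M_Ax)/EI  [x≤a] with R_A=-4/3, M_A=-10/3 = ((-4/3)·(10/3)²/2 - (-10/3)·(10/3))/10000 = 1/2700 rad
Superposition: θ = Σ θ_i = -14/1215 rad ≈ -0.011523 rad

θ(10/3) = -14/1215 rad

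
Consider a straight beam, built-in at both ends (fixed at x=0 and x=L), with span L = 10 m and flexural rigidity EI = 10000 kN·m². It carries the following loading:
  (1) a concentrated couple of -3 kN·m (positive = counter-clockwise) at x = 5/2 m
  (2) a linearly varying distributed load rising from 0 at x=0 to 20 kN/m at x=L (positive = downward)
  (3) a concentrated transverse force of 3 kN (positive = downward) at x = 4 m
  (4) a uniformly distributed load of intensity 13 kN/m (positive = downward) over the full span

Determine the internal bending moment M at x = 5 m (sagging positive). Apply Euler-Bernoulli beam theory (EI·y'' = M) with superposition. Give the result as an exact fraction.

M(5) = 5939/60 kN·m

Load 1 — applied couple M₀=-3 kN·m at a=5/2 m (b=L-a=15/2):
  M_1 = R_Ax - M_A - M₀  [x>a] with R_A=-27/80, M_A=9/16 = (-27/80)·5 - (9/16) - (-3) = 3/4 kN·m
Load 2 — triangular load w₀=20 kN/m (0→w₀ over full span):
  M_2 = 3w₀Lx/20 - w₀L²/30 - w₀x³/(6L) = 3·20·10·5/20 - 20·10²/30 - 20·5³/(6·10) = 125/3 kN·m
Load 3 — point force P=3 kN at a=4 m (b=L-a=6):
  M_3 = Pa²(a+3b)(L-x)/L³ - Pa²b/L²  [x>a] = 3·4²·(4+3·6)·(10-5)/10³ - 3·4²·6/10² = 12/5 kN·m
Load 4 — uniform load w=13 kN/m over full span:
  M_4 = wLx/2 - wL²/12 - wx²/2 = 13·10·5/2 - 13·10²/12 - 13·5²/2 = 325/6 kN·m
Superposition: M = Σ M_i = 5939/60 kN·m ≈ 98.983333 kN·m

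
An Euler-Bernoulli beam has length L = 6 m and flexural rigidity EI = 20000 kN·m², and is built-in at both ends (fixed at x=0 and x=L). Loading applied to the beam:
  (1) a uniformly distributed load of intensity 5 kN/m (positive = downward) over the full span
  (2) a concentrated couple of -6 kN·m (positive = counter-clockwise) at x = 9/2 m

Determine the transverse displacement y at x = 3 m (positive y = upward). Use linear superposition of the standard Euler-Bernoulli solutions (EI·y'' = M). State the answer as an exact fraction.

Load 1 — uniform load w=5 kN/m over full span:
  y_1 = -wx²(L-x)²/(24EI) = -5·3²·(6-3)²/(24·20000) = -27/32000 m
Load 2 — applied couple M₀=-6 kN·m at a=9/2 m (b=L-a=3/2):
  y_2 = (R_Ax³/6 - M_Ax²/2)/EI  [x≤a] with R_A=-9/8, M_A=-15/8 = ((-9/8)·3³/6 - (-15/8)·3²/2)/20000 = 27/160000 m
Superposition: y = Σ y_i = -27/40000 m ≈ -0.000675 m

y(3) = -27/40000 m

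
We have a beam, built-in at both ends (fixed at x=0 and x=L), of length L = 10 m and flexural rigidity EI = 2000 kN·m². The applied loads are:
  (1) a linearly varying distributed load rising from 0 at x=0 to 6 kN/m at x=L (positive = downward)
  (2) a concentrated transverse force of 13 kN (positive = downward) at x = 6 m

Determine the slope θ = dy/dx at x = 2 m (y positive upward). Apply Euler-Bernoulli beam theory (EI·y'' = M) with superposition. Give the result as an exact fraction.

θ(2) = -597/31250 rad

Load 1 — triangular load w₀=6 kN/m (0→w₀ over full span):
  θ_1 = -w₀(2x(L-x)(L-2x)(x+2L)+x²(L-x)²)/(120LEI) = -6·(2·2·(10-2)·(10-2·2)·(2+2·10)+2²·(10-2)²)/(120·10·2000) = -7/625 rad
Load 2 — point force P=13 kN at a=6 m (b=L-a=4):
  θ_2 = -Pb²x(2aL-(3a+b)x)/(2L³EI)  [x≤a] = -13·4²·2·(2·6·10-(3·6+4)·2)/(2·10³·2000) = -247/31250 rad
Superposition: θ = Σ θ_i = -597/31250 rad ≈ -0.019104 rad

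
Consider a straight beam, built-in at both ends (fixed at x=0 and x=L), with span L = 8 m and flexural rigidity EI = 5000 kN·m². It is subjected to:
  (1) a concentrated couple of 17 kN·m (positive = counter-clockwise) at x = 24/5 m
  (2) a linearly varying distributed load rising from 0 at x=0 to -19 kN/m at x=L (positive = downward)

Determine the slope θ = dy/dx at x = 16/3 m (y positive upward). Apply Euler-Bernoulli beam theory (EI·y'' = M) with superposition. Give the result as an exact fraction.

θ(16/3) = -17149/3796875 rad

Load 1 — applied couple M₀=17 kN·m at a=24/5 m (b=L-a=16/5):
  θ_1 = (R_Ax²/2 - M_Ax - M₀(x-a))/EI  [x>a] with R_A=153/50, M_A=136/25 = ((153/50)·(16/3)²/2 - (136/25)·(16/3) - 17·((16/3)-(24/5)))/5000 = 17/15625 rad
Load 2 — triangular load w₀=-19 kN/m (0→w₀ over full span):
  θ_2 = -w₀(2x(L-x)(L-2x)(x+2L)+x²(L-x)²)/(120LEI) = -(-19)·(2·(16/3)·(8-(16/3))·(8-2·(16/3))·((16/3)+2·8)+(16/3)²·(8-(16/3))²)/(120·8·5000) = -4256/759375 rad
Superposition: θ = Σ θ_i = -17149/3796875 rad ≈ -0.004517 rad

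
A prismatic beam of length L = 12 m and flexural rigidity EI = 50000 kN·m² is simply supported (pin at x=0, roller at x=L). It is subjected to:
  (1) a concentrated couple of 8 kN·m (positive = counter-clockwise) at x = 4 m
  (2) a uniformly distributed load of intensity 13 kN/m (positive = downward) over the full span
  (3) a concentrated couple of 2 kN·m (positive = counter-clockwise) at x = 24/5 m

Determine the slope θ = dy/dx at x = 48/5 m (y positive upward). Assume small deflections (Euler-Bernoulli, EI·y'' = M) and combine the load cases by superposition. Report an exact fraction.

θ(48/5) = 17132/1171875 rad

Load 1 — applied couple M₀=8 kN·m at a=4 m (b=L-a=8):
  θ_1 = (M₀x²/(2L)-M₀(x-a)+C₁)/EI  [x>a] with C₁=M₀(3b²-L²)/(6L)=16/3 = (8·(48/5)²/(2·12)-8·((48/5)-4)+(16/3))/50000 = -41/234375 rad
Load 2 — uniform load w=13 kN/m over full span:
  θ_2 = -w(L³-6Lx²+4x³)/(24EI) = -13·(12³-6·12·(48/5)²+4·(48/5)³)/(24·50000) = 11583/781250 rad
Load 3 — applied couple M₀=2 kN·m at a=24/5 m (b=L-a=36/5):
  θ_3 = (M₀x²/(2L)-M₀(x-a)+C₁)/EI  [x>a] with C₁=M₀(3b²-L²)/(6L)=8/25 = (2·(48/5)²/(2·12)-2·((48/5)-(24/5))+(8/25))/50000 = -1/31250 rad
Superposition: θ = Σ θ_i = 17132/1171875 rad ≈ 0.014619 rad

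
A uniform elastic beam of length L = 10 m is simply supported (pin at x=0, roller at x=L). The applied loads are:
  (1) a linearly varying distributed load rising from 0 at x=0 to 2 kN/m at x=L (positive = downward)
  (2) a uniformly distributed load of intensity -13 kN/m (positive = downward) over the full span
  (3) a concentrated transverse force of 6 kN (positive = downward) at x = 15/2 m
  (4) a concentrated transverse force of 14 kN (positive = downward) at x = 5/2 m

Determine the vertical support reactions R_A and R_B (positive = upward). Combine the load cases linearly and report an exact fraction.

R_A = -149/3 kN, R_B = -151/3 kN

Load 1 — triangular load w₀=2 kN/m (0→w₀ over full span):
  R_A = w₀L/6 = 2·10/6 = 10/3 kN
  R_B = w₀L/3 = 2·10/3 = 20/3 kN
Load 2 — uniform load w=-13 kN/m over full span:
  R_A = wL/2 = (-13)·10/2 = -65 kN
  R_B = wL/2 = (-13)·10/2 = -65 kN
Load 3 — point force P=6 kN at a=15/2 m (b=L-a=5/2):
  R_A = Pb/L = 6·(5/2)/10 = 3/2 kN
  R_B = Pa/L = 6·(15/2)/10 = 9/2 kN
Load 4 — point force P=14 kN at a=5/2 m (b=L-a=15/2):
  R_A = Pb/L = 14·(15/2)/10 = 21/2 kN
  R_B = Pa/L = 14·(5/2)/10 = 7/2 kN
Superposition: R_A = -149/3 kN, R_B = -151/3 kN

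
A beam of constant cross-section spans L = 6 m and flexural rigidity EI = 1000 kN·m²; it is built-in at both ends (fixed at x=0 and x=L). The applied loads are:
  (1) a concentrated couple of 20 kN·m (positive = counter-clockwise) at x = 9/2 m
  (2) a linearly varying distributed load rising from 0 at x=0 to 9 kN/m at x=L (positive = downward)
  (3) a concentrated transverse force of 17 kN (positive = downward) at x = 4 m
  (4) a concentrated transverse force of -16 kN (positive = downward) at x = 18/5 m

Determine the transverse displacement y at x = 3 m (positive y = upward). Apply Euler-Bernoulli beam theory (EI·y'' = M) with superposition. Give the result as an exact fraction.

Load 1 — applied couple M₀=20 kN·m at a=9/2 m (b=L-a=3/2):
  y_1 = (R_Ax³/6 - M_Ax²/2)/EI  [x≤a] with R_A=15/4, M_A=25/4 = ((15/4)·3³/6 - (25/4)·3²/2)/1000 = -9/800 m
Load 2 — triangular load w₀=9 kN/m (0→w₀ over full span):
  y_2 = -w₀x²(L-x)²(x+2L)/(120LEI) = -9·3²·(6-3)²·(3+2·6)/(120·6·1000) = -243/16000 m
Load 3 — point force P=17 kN at a=4 m (b=L-a=2):
  y_3 = -Pb²x²(3aL-(3a+b)x)/(6L³EI)  [x≤a] = -17·2²·3²·(3·4·6-(3·4+2)·3)/(6·6³·1000) = -17/1200 m
Load 4 — point force P=-16 kN at a=18/5 m (b=L-a=12/5):
  y_4 = -Pb²x²(3aL-(3a+b)x)/(6L³EI)  [x≤a] = -(-16)·(12/5)²·3²·(3·(18/5)·6-(3·(18/5)+(12/5))·3)/(6·6³·1000) = 252/15625 m
Superposition: y = Σ y_i = -146857/6000000 m ≈ -0.024476 m

y(3) = -146857/6000000 m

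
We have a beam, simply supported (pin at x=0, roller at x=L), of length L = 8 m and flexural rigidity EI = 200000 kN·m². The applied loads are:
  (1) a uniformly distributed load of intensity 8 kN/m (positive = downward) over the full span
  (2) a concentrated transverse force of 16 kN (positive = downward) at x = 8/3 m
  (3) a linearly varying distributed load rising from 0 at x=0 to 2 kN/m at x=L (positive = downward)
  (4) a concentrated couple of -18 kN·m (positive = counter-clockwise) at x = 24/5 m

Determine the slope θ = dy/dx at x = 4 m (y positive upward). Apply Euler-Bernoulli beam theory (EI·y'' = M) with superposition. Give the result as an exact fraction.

Load 1 — uniform load w=8 kN/m over full span:
  θ_1 = -w(L³-6Lx²+4x³)/(24EI) = -8·(8³-6·8·4²+4·4³)/(24·200000) = 0 rad
Load 2 — point force P=16 kN at a=8/3 m (b=L-a=16/3):
  θ_2 = -Pa(2L²-6Lx+3x²+a²)/(6LEI)  [x>a] = -16·(8/3)·(2·8²-6·8·4+3·4²+(8/3)²)/(6·8·200000) = 2/50625 rad
Load 3 — triangular load w₀=2 kN/m (0→w₀ over full span):
  θ_3 = -w₀(7L⁴-30L²x²+15x⁴)/(360LEI) = -2·(7·8⁴-30·8²·4²+15·4⁴)/(360·8·200000) = -7/1125000 rad
Load 4 — applied couple M₀=-18 kN·m at a=24/5 m (b=L-a=16/5):
  θ_4 = (M₀x²/(2L)+C₁)/EI  [x≤a] with C₁=M₀(3b²-L²)/(6L)=312/25 = ((-18)·4²/(2·8)+(312/25))/200000 = -69/2500000 rad
Superposition: θ = Σ θ_i = 1151/202500000 rad ≈ 0.000006 rad

θ(4) = 1151/202500000 rad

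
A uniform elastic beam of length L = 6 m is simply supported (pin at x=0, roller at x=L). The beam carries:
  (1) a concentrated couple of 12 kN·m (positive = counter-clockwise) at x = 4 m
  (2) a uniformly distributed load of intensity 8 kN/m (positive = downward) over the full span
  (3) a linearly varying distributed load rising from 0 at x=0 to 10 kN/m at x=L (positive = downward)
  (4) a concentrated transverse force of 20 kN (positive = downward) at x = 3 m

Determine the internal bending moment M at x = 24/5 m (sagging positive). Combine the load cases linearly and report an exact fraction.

M(24/5) = 1248/25 kN·m

Load 1 — applied couple M₀=12 kN·m at a=4 m (b=L-a=2):
  M_1 = M₀x/L - M₀  [x>a] = 12·(24/5)/6 - 12 = -12/5 kN·m
Load 2 — uniform load w=8 kN/m over full span:
  M_2 = wx(L-x)/2 = 8·(24/5)·(6-(24/5))/2 = 576/25 kN·m
Load 3 — triangular load w₀=10 kN/m (0→w₀ over full span):
  M_3 = w₀Lx/6 - w₀x³/(6L) = 10·6·(24/5)/6 - 10·(24/5)³/(6·6) = 432/25 kN·m
Load 4 — point force P=20 kN at a=3 m (b=L-a=3):
  M_4 = Pa(L-x)/L  [x>a] = 20·3·(6-(24/5))/6 = 12 kN·m
Superposition: M = Σ M_i = 1248/25 kN·m ≈ 49.920000 kN·m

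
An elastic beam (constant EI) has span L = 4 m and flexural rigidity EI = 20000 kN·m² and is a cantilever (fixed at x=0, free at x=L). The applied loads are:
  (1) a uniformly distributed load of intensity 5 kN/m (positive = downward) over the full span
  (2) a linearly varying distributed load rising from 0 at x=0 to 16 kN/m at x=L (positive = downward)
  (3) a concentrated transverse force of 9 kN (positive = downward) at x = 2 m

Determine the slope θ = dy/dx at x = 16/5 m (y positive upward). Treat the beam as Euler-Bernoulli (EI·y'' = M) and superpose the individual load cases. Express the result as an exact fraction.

Load 1 — uniform load w=5 kN/m over full span:
  θ_1 = -wx(x²-3Lx+3L²)/(6EI) = -5·(16/5)·((16/5)²-3·4·(16/5)+3·4²)/(6·20000) = -124/46875 rad
Load 2 — triangular load w₀=16 kN/m (0→w₀ over full span):
  θ_2 = (w₀Lx²/4-w₀L²x/3-w₀x⁴/(24L))/EI = (16·4·(16/5)²/4-16·4²·(16/5)/3-16·(16/5)⁴/(24·4))/20000 = -7424/1171875 rad
Load 3 — point force P=9 kN at a=2 m (b=L-a=2):
  θ_3 = -Pa²/(2EI)  [x>a] = -9·2²/(2·20000) = -9/10000 rad
Superposition: θ = Σ θ_i = -61753/6250000 rad ≈ -0.009880 rad

θ(16/5) = -61753/6250000 rad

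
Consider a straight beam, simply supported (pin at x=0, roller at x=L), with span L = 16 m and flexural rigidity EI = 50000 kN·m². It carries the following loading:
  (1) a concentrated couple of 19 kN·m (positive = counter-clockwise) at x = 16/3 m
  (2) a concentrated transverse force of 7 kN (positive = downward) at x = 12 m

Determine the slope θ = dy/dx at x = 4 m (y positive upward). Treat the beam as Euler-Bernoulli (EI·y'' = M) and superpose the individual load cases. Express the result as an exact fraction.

Load 1 — applied couple M₀=19 kN·m at a=16/3 m (b=L-a=32/3):
  θ_1 = (M₀x²/(2L)+C₁)/EI  [x≤a] with C₁=M₀(3b²-L²)/(6L)=152/9 = (19·4²/(2·16)+(152/9))/50000 = 19/36000 rad
Load 2 — point force P=7 kN at a=12 m (b=L-a=4):
  θ_2 = -Pb(L²-b²-3x²)/(6LEI)  [x≤a] = -7·4·(16²-4²-3·4²)/(6·16·50000) = -7/6250 rad
Superposition: θ = Σ θ_i = -533/900000 rad ≈ -0.000592 rad

θ(4) = -533/900000 rad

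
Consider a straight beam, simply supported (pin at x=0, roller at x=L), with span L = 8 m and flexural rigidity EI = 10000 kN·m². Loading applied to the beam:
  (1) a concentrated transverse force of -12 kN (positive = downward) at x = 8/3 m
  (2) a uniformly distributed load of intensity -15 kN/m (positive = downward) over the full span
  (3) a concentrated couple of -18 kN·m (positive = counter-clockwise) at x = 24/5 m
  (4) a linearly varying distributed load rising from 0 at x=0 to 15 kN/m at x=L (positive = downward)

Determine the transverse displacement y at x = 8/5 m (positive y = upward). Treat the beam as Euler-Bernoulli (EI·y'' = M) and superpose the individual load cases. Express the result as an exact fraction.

y(8/5) = 1785136/52734375 m

Load 1 — point force P=-12 kN at a=8/3 m (b=L-a=16/3):
  y_1 = -Pbx(L²-b²-x²)/(6LEI)  [x≤a] = -(-12)·(16/3)·(8/5)·(8²-(16/3)²-(8/5)²)/(6·8·10000) = 14848/2109375 m
Load 2 — uniform load w=-15 kN/m over full span:
  y_2 = -wx(L³-2Lx²+x³)/(24EI) = -(-15)·(8/5)·(8³-2·8·(8/5)²+(8/5)³)/(24·10000) = 3712/78125 m
Load 3 — applied couple M₀=-18 kN·m at a=24/5 m (b=L-a=16/5):
  y_3 = (M₀x³/(6L)+C₁x)/EI  [x≤a] with C₁=M₀(3b²-L²)/(6L)=312/25 = ((-18)·(8/5)³/(6·8)+(312/25)·(8/5))/10000 = 144/78125 m
Load 4 — triangular load w₀=15 kN/m (0→w₀ over full span):
  y_4 = -w₀x(7L⁴-10L²x²+3x⁴)/(360LEI) = -15·(8/5)·(7·8⁴-10·8²·(8/5)²+3·(8/5)⁴)/(360·8·10000) = -44032/1953125 m
Superposition: y = Σ y_i = 1785136/52734375 m ≈ 0.033851 m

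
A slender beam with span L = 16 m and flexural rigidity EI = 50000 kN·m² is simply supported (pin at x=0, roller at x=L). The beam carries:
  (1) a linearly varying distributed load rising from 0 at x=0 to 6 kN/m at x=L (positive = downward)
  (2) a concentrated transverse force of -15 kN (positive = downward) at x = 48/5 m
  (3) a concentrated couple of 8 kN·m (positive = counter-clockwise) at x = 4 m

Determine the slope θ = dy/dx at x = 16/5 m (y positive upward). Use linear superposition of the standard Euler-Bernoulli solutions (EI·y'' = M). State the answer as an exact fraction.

Load 1 — triangular load w₀=6 kN/m (0→w₀ over full span):
  θ_1 = -w₀(7L⁴-30L²x²+15x⁴)/(360LEI) = -6·(7·16⁴-30·16²·(16/5)²+15·(16/5)⁴)/(360·16·50000) = -46592/5859375 rad
Load 2 — point force P=-15 kN at a=48/5 m (b=L-a=32/5):
  θ_2 = -Pb(L²-b²-3x²)/(6LEI)  [x≤a] = -(-15)·(32/5)·(16²-(32/5)²-3·(16/5)²)/(6·16·50000) = 288/78125 rad
Load 3 — applied couple M₀=8 kN·m at a=4 m (b=L-a=12):
  θ_3 = (M₀x²/(2L)+C₁)/EI  [x≤a] with C₁=M₀(3b²-L²)/(6L)=44/3 = (8·(16/5)²/(2·16)+(44/3))/50000 = 323/937500 rad
Superposition: θ = Σ θ_i = -30631/7812500 rad ≈ -0.003921 rad

θ(16/5) = -30631/7812500 rad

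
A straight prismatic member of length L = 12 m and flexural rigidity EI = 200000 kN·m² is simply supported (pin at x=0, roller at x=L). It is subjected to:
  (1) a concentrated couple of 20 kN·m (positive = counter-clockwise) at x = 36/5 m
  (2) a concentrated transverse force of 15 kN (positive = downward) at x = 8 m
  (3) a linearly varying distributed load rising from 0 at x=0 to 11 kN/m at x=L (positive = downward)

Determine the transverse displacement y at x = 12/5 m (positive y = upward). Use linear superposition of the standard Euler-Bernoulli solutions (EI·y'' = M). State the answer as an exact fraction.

y(12/5) = -550547/97656250 m

Load 1 — applied couple M₀=20 kN·m at a=36/5 m (b=L-a=24/5):
  y_1 = (M₀x³/(6L)+C₁x)/EI  [x≤a] with C₁=M₀(3b²-L²)/(6L)=-104/5 = (20·(12/5)³/(6·12)+(-104/5)·(12/5))/200000 = -18/78125 m
Load 2 — point force P=15 kN at a=8 m (b=L-a=4):
  y_2 = -Pbx(L²-b²-x²)/(6LEI)  [x≤a] = -15·4·(12/5)·(12²-4²-(12/5)²)/(6·12·200000) = -191/156250 m
Load 3 — triangular load w₀=11 kN/m (0→w₀ over full span):
  y_3 = -w₀x(7L⁴-10L²x²+3x⁴)/(360LEI) = -11·(12/5)·(7·12⁴-10·12²·(12/5)²+3·(12/5)⁴)/(360·12·200000) = -204336/48828125 m
Superposition: y = Σ y_i = -550547/97656250 m ≈ -0.005638 m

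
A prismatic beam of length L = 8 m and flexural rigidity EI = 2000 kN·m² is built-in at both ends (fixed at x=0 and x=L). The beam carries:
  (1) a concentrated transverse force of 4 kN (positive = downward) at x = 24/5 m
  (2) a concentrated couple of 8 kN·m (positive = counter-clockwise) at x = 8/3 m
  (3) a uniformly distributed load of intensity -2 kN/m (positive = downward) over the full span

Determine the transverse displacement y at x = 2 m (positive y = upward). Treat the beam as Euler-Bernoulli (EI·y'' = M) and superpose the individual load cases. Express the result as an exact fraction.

y(2) = 107/22500 m

Load 1 — point force P=4 kN at a=24/5 m (b=L-a=16/5):
  y_1 = -Pb²x²(3aL-(3a+b)x)/(6L³EI)  [x≤a] = -4·(16/5)²·2²·(3·(24/5)·8-(3·(24/5)+(16/5))·2)/(6·8³·2000) = -4/1875 m
Load 2 — applied couple M₀=8 kN·m at a=8/3 m (b=L-a=16/3):
  y_2 = (R_Ax³/6 - M_Ax²/2)/EI  [x≤a] with R_A=4/3, M_A=0 = ((4/3)·2³/6 - 0·2²/2)/2000 = 1/1125 m
Load 3 — uniform load w=-2 kN/m over full span:
  y_3 = -wx²(L-x)²/(24EI) = -(-2)·2²·(8-2)²/(24·2000) = 3/500 m
Superposition: y = Σ y_i = 107/22500 m ≈ 0.004756 m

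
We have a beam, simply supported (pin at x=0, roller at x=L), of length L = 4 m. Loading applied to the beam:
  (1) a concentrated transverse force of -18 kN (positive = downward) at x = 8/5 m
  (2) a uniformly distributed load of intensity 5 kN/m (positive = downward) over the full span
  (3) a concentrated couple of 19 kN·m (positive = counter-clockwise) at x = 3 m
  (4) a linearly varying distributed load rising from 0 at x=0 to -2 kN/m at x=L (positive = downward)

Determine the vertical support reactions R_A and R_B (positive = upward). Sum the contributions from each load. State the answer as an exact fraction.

R_A = 157/60 kN, R_B = -277/60 kN

Load 1 — point force P=-18 kN at a=8/5 m (b=L-a=12/5):
  R_A = Pb/L = (-18)·(12/5)/4 = -54/5 kN
  R_B = Pa/L = (-18)·(8/5)/4 = -36/5 kN
Load 2 — uniform load w=5 kN/m over full span:
  R_A = wL/2 = 5·4/2 = 10 kN
  R_B = wL/2 = 5·4/2 = 10 kN
Load 3 — applied couple M₀=19 kN·m at a=3 m (b=L-a=1):
  R_A = M₀/L = 19/4 kN
  R_B = -M₀/L = -19/4 kN
Load 4 — triangular load w₀=-2 kN/m (0→w₀ over full span):
  R_A = w₀L/6 = (-2)·4/6 = -4/3 kN
  R_B = w₀L/3 = (-2)·4/3 = -8/3 kN
Superposition: R_A = 157/60 kN, R_B = -277/60 kN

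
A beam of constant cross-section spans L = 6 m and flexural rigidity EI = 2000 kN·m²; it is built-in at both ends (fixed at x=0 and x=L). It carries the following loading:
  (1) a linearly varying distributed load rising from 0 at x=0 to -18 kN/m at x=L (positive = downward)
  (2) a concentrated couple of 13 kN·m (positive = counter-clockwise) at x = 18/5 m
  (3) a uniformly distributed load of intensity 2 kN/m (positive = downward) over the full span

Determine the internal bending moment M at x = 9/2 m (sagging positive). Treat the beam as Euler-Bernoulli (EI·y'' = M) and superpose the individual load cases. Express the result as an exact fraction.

Load 1 — triangular load w₀=-18 kN/m (0→w₀ over full span):
  M_1 = 3w₀Lx/20 - w₀L²/30 - w₀x³/(6L) = 3·(-18)·6·(9/2)/20 - (-18)·6²/30 - (-18)·(9/2)³/(6·6) = -459/80 kN·m
Load 2 — applied couple M₀=13 kN·m at a=18/5 m (b=L-a=12/5):
  M_2 = R_Ax - M_A - M₀  [x>a] with R_A=78/25, M_A=104/25 = (78/25)·(9/2) - (104/25) - 13 = -78/25 kN·m
Load 3 — uniform load w=2 kN/m over full span:
  M_3 = wLx/2 - wL²/12 - wx²/2 = 2·6·(9/2)/2 - 2·6²/12 - 2·(9/2)²/2 = 3/4 kN·m
Superposition: M = Σ M_i = -3243/400 kN·m ≈ -8.107500 kN·m

M(9/2) = -3243/400 kN·m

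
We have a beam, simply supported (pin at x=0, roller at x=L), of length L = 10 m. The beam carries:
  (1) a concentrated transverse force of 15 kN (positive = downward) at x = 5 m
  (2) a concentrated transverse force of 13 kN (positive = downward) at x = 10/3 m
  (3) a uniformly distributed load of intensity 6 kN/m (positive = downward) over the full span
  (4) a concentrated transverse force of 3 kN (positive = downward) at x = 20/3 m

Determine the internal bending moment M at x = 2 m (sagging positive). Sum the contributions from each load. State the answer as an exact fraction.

Load 1 — point force P=15 kN at a=5 m (b=L-a=5):
  M_1 = Pbx/L  [x≤a] = 15·5·2/10 = 15 kN·m
Load 2 — point force P=13 kN at a=10/3 m (b=L-a=20/3):
  M_2 = Pbx/L  [x≤a] = 13·(20/3)·2/10 = 52/3 kN·m
Load 3 — uniform load w=6 kN/m over full span:
  M_3 = wx(L-x)/2 = 6·2·(10-2)/2 = 48 kN·m
Load 4 — point force P=3 kN at a=20/3 m (b=L-a=10/3):
  M_4 = Pbx/L  [x≤a] = 3·(10/3)·2/10 = 2 kN·m
Superposition: M = Σ M_i = 247/3 kN·m ≈ 82.333333 kN·m

M(2) = 247/3 kN·m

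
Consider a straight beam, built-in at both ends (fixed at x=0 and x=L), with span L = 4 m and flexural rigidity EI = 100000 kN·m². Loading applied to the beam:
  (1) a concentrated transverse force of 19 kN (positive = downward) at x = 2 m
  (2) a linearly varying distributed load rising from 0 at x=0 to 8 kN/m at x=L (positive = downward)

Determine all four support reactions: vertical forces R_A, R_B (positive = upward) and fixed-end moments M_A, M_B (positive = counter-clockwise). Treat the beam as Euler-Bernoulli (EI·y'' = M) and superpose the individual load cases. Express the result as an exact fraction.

Load 1 — point force P=19 kN at a=2 m (b=L-a=2):
  R_A = Pb²(3a+b)/L³ = 19·2²·(3·2+2)/4³ = 19/2 kN
  M_A = Pab²/L² = 19·2·2²/4² = 19/2 kN·m
  R_B = Pa²(a+3b)/L³ = 19·2²·(2+3·2)/4³ = 19/2 kN
  M_B = -Pa²b/L² = -19·2²·2/4² = -19/2 kN·m
Load 2 — triangular load w₀=8 kN/m (0→w₀ over full span):
  R_A = 3w₀L/20 = 3·8·4/20 = 24/5 kN
  M_A = w₀L²/30 = 8·4²/30 = 64/15 kN·m
  R_B = 7w₀L/20 = 7·8·4/20 = 56/5 kN
  M_B = -w₀L²/20 = -8·4²/20 = -32/5 kN·m
Superposition: R_A = 143/10 kN, M_A = 413/30 kN·m, R_B = 207/10 kN, M_B = -159/10 kN·m

R_A = 143/10 kN, M_A = 413/30 kN·m, R_B = 207/10 kN, M_B = -159/10 kN·m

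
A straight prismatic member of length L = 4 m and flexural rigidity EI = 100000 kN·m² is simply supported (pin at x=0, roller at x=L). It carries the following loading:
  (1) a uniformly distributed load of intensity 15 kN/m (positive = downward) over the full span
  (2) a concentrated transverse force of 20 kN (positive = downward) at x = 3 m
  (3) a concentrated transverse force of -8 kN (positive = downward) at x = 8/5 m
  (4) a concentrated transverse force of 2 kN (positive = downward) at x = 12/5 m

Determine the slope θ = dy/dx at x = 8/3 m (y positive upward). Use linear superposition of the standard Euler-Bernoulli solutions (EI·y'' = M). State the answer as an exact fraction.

θ(8/3) = 28613/135000000 rad

Load 1 — uniform load w=15 kN/m over full span:
  θ_1 = -w(L³-6Lx²+4x³)/(24EI) = -15·(4³-6·4·(8/3)²+4·(8/3)³)/(24·100000) = 13/67500 rad
Load 2 — point force P=20 kN at a=3 m (b=L-a=1):
  θ_2 = -Pb(L²-b²-3x²)/(6LEI)  [x≤a] = -20·1·(4²-1²-3·(8/3)²)/(6·4·100000) = 19/360000 rad
Load 3 — point force P=-8 kN at a=8/5 m (b=L-a=12/5):
  θ_3 = -Pa(2L²-6Lx+3x²+a²)/(6LEI)  [x>a] = -(-8)·(8/5)·(2·4²-6·4·(8/3)+3·(8/3)²+(8/5)²)/(6·4·100000) = -152/3515625 rad
Load 4 — point force P=2 kN at a=12/5 m (b=L-a=8/5):
  θ_4 = -Pa(2L²-6Lx+3x²+a²)/(6LEI)  [x>a] = -2·(12/5)·(2·4²-6·4·(8/3)+3·(8/3)²+(12/5)²)/(6·4·100000) = 23/2343750 rad
Superposition: θ = Σ θ_i = 28613/135000000 rad ≈ 0.000212 rad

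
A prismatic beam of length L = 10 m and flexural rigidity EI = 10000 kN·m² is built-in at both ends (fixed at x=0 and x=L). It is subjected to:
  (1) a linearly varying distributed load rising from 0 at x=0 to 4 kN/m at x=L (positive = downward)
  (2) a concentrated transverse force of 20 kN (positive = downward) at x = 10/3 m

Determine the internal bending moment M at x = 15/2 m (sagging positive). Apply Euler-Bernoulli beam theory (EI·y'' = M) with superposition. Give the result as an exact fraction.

Load 1 — triangular load w₀=4 kN/m (0→w₀ over full span):
  M_1 = 3w₀Lx/20 - w₀L²/30 - w₀x³/(6L) = 3·4·10·(15/2)/20 - 4·10²/30 - 4·(15/2)³/(6·10) = 85/24 kN·m
Load 2 — point force P=20 kN at a=10/3 m (b=L-a=20/3):
  M_2 = Pa²(a+3b)(L-x)/L³ - Pa²b/L²  [x>a] = 20·(10/3)²·((10/3)+3·(20/3))·(10-(15/2))/10³ - 20·(10/3)²·(20/3)/10² = -50/27 kN·m
Superposition: M = Σ M_i = 365/216 kN·m ≈ 1.689815 kN·m

M(15/2) = 365/216 kN·m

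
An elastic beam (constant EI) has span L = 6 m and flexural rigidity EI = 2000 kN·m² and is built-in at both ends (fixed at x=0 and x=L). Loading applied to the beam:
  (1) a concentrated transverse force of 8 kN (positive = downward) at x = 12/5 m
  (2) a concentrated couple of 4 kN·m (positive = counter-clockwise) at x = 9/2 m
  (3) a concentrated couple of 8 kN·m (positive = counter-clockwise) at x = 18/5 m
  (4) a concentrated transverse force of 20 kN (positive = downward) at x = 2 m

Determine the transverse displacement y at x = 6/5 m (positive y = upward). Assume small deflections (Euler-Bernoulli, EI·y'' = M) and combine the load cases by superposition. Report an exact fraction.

Load 1 — point force P=8 kN at a=12/5 m (b=L-a=18/5):
  y_1 = -Pb²x²(3aL-(3a+b)x)/(6L³EI)  [x≤a] = -8·(18/5)²·(6/5)²·(3·(12/5)·6-(3·(12/5)+(18/5))·(6/5))/(6·6³·2000) = -3402/1953125 m
Load 2 — applied couple M₀=4 kN·m at a=9/2 m (b=L-a=3/2):
  y_2 = (R_Ax³/6 - M_Ax²/2)/EI  [x≤a] with R_A=3/4, M_A=5/4 = ((3/4)·(6/5)³/6 - (5/4)·(6/5)²/2)/2000 = -171/500000 m
Load 3 — applied couple M₀=8 kN·m at a=18/5 m (b=L-a=12/5):
  y_3 = (R_Ax³/6 - M_Ax²/2)/EI  [x≤a] with R_A=48/25, M_A=64/25 = ((48/25)·(6/5)³/6 - (64/25)·(6/5)²/2)/2000 = -252/390625 m
Load 4 — point force P=20 kN at a=2 m (b=L-a=4):
  y_4 = -Pb²x²(3aL-(3a+b)x)/(6L³EI)  [x≤a] = -20·4²·(6/5)²·(3·2·6-(3·2+4)·(6/5))/(6·6³·2000) = -8/1875 m
Superposition: y = Σ y_i = -1311677/187500000 m ≈ -0.006996 m

y(6/5) = -1311677/187500000 m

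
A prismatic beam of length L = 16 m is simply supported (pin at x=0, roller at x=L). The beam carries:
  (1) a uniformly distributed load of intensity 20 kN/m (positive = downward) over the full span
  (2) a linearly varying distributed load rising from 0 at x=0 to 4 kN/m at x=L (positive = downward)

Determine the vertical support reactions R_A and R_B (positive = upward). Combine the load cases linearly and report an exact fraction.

R_A = 512/3 kN, R_B = 544/3 kN

Load 1 — uniform load w=20 kN/m over full span:
  R_A = wL/2 = 20·16/2 = 160 kN
  R_B = wL/2 = 20·16/2 = 160 kN
Load 2 — triangular load w₀=4 kN/m (0→w₀ over full span):
  R_A = w₀L/6 = 4·16/6 = 32/3 kN
  R_B = w₀L/3 = 4·16/3 = 64/3 kN
Superposition: R_A = 512/3 kN, R_B = 544/3 kN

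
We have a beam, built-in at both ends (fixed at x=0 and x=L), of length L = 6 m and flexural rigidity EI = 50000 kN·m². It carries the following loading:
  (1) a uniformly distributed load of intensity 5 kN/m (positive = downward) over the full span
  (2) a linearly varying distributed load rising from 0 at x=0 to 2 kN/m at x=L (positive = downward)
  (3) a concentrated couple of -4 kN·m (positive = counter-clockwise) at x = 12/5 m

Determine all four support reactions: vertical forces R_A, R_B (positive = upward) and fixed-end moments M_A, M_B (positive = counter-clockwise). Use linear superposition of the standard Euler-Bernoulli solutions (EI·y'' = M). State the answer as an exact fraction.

R_A = 396/25 kN, M_A = 423/25 kN·m, R_B = 504/25 kN, M_B = -497/25 kN·m

Load 1 — uniform load w=5 kN/m over full span:
  R_A = wL/2 = 5·6/2 = 15 kN
  M_A = wL²/12 = 5·6²/12 = 15 kN·m
  R_B = wL/2 = 5·6/2 = 15 kN
  M_B = -wL²/12 = -5·6²/12 = -15 kN·m
Load 2 — triangular load w₀=2 kN/m (0→w₀ over full span):
  R_A = 3w₀L/20 = 3·2·6/20 = 9/5 kN
  M_A = w₀L²/30 = 2·6²/30 = 12/5 kN·m
  R_B = 7w₀L/20 = 7·2·6/20 = 21/5 kN
  M_B = -w₀L²/20 = -2·6²/20 = -18/5 kN·m
Load 3 — applied couple M₀=-4 kN·m at a=12/5 m (b=L-a=18/5):
  R_A = 6M₀ab/L³ = 6·(-4)·(12/5)·(18/5)/6³ = -24/25 kN
  M_A = M₀b(2a-b)/L² = (-4)·(18/5)·(2·(12/5)-(18/5))/6² = -12/25 kN·m
  R_B = -6M₀ab/L³ = -6·(-4)·(12/5)·(18/5)/6³ = 24/25 kN
  M_B = M₀a(2b-a)/L² = (-4)·(12/5)·(2·(18/5)-(12/5))/6² = -32/25 kN·m
Superposition: R_A = 396/25 kN, M_A = 423/25 kN·m, R_B = 504/25 kN, M_B = -497/25 kN·m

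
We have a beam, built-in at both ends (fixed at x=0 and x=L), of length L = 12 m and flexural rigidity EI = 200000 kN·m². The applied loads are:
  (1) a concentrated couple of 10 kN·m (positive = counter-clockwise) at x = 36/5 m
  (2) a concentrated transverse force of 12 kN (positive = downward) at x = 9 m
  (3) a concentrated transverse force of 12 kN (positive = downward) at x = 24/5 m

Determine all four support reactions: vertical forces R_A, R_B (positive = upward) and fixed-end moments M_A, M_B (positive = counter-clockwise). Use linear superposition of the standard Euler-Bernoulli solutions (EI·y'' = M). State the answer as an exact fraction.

R_A = 10851/1000 kN, M_A = 15343/500 kN·m, R_B = 13149/1000 kN, M_B = -16437/500 kN·m

Load 1 — applied couple M₀=10 kN·m at a=36/5 m (b=L-a=24/5):
  R_A = 6M₀ab/L³ = 6·10·(36/5)·(24/5)/12³ = 6/5 kN
  M_A = M₀b(2a-b)/L² = 10·(24/5)·(2·(36/5)-(24/5))/12² = 16/5 kN·m
  R_B = -6M₀ab/L³ = -6·10·(36/5)·(24/5)/12³ = -6/5 kN
  M_B = M₀a(2b-a)/L² = 10·(36/5)·(2·(24/5)-(36/5))/12² = 6/5 kN·m
Load 2 — point force P=12 kN at a=9 m (b=L-a=3):
  R_A = Pb²(3a+b)/L³ = 12·3²·(3·9+3)/12³ = 15/8 kN
  M_A = Pab²/L² = 12·9·3²/12² = 27/4 kN·m
  R_B = Pa²(a+3b)/L³ = 12·9²·(9+3·3)/12³ = 81/8 kN
  M_B = -Pa²b/L² = -12·9²·3/12² = -81/4 kN·m
Load 3 — point force P=12 kN at a=24/5 m (b=L-a=36/5):
  R_A = Pb²(3a+b)/L³ = 12·(36/5)²·(3·(24/5)+(36/5))/12³ = 972/125 kN
  M_A = Pab²/L² = 12·(24/5)·(36/5)²/12² = 2592/125 kN·m
  R_B = Pa²(a+3b)/L³ = 12·(24/5)²·((24/5)+3·(36/5))/12³ = 528/125 kN
  M_B = -Pa²b/L² = -12·(24/5)²·(36/5)/12² = -1728/125 kN·m
Superposition: R_A = 10851/1000 kN, M_A = 15343/500 kN·m, R_B = 13149/1000 kN, M_B = -16437/500 kN·m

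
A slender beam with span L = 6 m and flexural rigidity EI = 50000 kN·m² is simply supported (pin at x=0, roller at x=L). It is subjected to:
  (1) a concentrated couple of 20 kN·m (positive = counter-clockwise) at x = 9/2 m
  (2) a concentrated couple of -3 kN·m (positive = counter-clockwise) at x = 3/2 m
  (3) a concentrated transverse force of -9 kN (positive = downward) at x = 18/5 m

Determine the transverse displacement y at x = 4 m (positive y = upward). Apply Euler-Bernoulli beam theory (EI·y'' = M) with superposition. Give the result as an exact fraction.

Load 1 — applied couple M₀=20 kN·m at a=9/2 m (b=L-a=3/2):
  y_1 = (M₀x³/(6L)+C₁x)/EI  [x≤a] with C₁=M₀(3b²-L²)/(6L)=-65/4 = (20·4³/(6·6)+(-65/4)·4)/50000 = -53/90000 m
Load 2 — applied couple M₀=-3 kN·m at a=3/2 m (b=L-a=9/2):
  y_2 = (M₀x³/(6L)-M₀(x-a)²/2+C₁x)/EI  [x>a] with C₁=M₀(3b²-L²)/(6L)=-33/16 = ((-3)·4³/(6·6)-(-3)·(4-(3/2))²/2+(-33/16)·4)/50000 = -101/1200000 m
Load 3 — point force P=-9 kN at a=18/5 m (b=L-a=12/5):
  y_3 = -Pa(L-x)(2Lx-a²-x²)/(6LEI)  [x>a] = -(-9)·(18/5)·(6-4)·(2·6·4-(18/5)²-4²)/(6·6·50000) = 1071/1562500 m
Superposition: y = Σ y_i = 5573/450000000 m ≈ 0.000012 m

y(4) = 5573/450000000 m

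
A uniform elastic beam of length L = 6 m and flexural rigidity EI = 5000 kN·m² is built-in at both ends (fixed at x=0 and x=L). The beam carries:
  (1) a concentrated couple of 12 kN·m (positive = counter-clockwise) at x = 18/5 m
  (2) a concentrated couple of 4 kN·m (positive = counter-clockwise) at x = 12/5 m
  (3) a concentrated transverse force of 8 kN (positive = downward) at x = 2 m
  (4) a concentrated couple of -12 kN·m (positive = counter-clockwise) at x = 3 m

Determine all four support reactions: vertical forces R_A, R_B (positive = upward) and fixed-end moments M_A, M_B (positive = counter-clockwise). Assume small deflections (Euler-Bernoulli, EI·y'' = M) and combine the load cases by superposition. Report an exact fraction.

Load 1 — applied couple M₀=12 kN·m at a=18/5 m (b=L-a=12/5):
  R_A = 6M₀ab/L³ = 6·12·(18/5)·(12/5)/6³ = 72/25 kN
  M_A = M₀b(2a-b)/L² = 12·(12/5)·(2·(18/5)-(12/5))/6² = 96/25 kN·m
  R_B = -6M₀ab/L³ = -6·12·(18/5)·(12/5)/6³ = -72/25 kN
  M_B = M₀a(2b-a)/L² = 12·(18/5)·(2·(12/5)-(18/5))/6² = 36/25 kN·m
Load 2 — applied couple M₀=4 kN·m at a=12/5 m (b=L-a=18/5):
  R_A = 6M₀ab/L³ = 6·4·(12/5)·(18/5)/6³ = 24/25 kN
  M_A = M₀b(2a-b)/L² = 4·(18/5)·(2·(12/5)-(18/5))/6² = 12/25 kN·m
  R_B = -6M₀ab/L³ = -6·4·(12/5)·(18/5)/6³ = -24/25 kN
  M_B = M₀a(2b-a)/L² = 4·(12/5)·(2·(18/5)-(12/5))/6² = 32/25 kN·m
Load 3 — point force P=8 kN at a=2 m (b=L-a=4):
  R_A = Pb²(3a+b)/L³ = 8·4²·(3·2+4)/6³ = 160/27 kN
  M_A = Pab²/L² = 8·2·4²/6² = 64/9 kN·m
  R_B = Pa²(a+3b)/L³ = 8·2²·(2+3·4)/6³ = 56/27 kN
  M_B = -Pa²b/L² = -8·2²·4/6² = -32/9 kN·m
Load 4 — applied couple M₀=-12 kN·m at a=3 m (b=L-a=3):
  R_A = 6M₀ab/L³ = 6·(-12)·3·3/6³ = -3 kN
  M_A = M₀b(2a-b)/L² = (-12)·3·(2·3-3)/6² = -3 kN·m
  R_B = -6M₀ab/L³ = -6·(-12)·3·3/6³ = 3 kN
  M_B = M₀a(2b-a)/L² = (-12)·3·(2·3-3)/6² = -3 kN·m
Superposition: R_A = 4567/675 kN, M_A = 1897/225 kN·m, R_B = 833/675 kN, M_B = -863/225 kN·m

R_A = 4567/675 kN, M_A = 1897/225 kN·m, R_B = 833/675 kN, M_B = -863/225 kN·m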